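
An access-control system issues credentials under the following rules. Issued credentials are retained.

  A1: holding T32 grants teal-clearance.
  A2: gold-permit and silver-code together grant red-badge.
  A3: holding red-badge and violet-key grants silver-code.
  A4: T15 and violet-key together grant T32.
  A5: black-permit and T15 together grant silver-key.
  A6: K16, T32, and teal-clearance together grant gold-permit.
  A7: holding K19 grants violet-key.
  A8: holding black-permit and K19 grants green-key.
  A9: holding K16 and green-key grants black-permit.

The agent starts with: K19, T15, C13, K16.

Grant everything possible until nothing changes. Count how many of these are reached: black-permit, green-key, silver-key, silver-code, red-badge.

black-permit would need K16 and green-key (A9), but green-key is never granted.
green-key would need black-permit and K19 (A8), but black-permit is never granted.
silver-key would need black-permit and T15 (A5), but black-permit is never granted.
silver-code would need red-badge and violet-key (A3), but red-badge is never granted.
red-badge would need gold-permit and silver-code (A2), but silver-code is never granted.
None of the 5 are reached.

0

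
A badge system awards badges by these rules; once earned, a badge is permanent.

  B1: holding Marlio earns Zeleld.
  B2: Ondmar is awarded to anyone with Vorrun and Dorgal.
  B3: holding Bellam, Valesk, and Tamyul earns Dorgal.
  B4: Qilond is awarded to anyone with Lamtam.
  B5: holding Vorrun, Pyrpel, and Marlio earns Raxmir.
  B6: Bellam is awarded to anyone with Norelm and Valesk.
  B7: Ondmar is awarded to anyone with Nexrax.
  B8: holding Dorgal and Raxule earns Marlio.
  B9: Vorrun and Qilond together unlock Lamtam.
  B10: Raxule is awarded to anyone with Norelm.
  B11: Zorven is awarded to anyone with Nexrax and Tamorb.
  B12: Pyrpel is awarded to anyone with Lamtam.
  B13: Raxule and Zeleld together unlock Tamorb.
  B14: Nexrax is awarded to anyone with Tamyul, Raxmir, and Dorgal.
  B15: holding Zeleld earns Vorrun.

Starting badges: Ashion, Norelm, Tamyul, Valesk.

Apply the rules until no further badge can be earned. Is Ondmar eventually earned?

Yes

With Norelm and Valesk, Bellam is earned (B6).
With Norelm, Raxule is earned (B10).
With Bellam, Valesk, and Tamyul, Dorgal is earned (B3).
With Dorgal and Raxule, Marlio is earned (B8).
With Marlio, Zeleld is earned (B1).
With Zeleld, Vorrun is earned (B15).
With Vorrun and Dorgal, Ondmar is earned (B2).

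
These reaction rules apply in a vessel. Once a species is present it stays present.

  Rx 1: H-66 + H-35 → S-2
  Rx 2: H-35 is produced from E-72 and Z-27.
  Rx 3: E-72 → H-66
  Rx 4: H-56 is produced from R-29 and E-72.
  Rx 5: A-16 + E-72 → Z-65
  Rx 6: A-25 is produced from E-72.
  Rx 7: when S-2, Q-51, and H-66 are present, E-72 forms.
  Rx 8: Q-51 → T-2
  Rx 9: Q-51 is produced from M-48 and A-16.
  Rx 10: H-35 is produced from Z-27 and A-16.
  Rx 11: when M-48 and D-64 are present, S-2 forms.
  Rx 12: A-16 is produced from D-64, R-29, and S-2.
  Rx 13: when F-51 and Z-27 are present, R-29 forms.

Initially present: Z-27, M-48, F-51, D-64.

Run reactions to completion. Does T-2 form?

M-48 and D-64 present → S-2 forms (Rx 11).
F-51 and Z-27 present → R-29 forms (Rx 13).
D-64, R-29, and S-2 present → A-16 forms (Rx 12).
M-48 and A-16 present → Q-51 forms (Rx 9).
Q-51 present → T-2 forms (Rx 8).

Yes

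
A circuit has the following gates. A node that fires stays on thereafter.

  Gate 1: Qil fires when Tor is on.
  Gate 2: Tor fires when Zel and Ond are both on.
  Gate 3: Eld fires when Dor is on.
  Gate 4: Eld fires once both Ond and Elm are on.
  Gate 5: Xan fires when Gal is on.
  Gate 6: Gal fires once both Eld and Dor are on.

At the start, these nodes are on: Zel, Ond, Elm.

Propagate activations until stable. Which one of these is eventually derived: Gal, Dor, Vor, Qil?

Qil

Zel and Ond are on, so Tor fires (Gate 2).
Gate 1: Tor on → Qil on.
No rule produces Dor, and it is not given. No rule produces Vor, and it is not given. Gal would need Eld and Dor (Gate 6), but Dor never turns on.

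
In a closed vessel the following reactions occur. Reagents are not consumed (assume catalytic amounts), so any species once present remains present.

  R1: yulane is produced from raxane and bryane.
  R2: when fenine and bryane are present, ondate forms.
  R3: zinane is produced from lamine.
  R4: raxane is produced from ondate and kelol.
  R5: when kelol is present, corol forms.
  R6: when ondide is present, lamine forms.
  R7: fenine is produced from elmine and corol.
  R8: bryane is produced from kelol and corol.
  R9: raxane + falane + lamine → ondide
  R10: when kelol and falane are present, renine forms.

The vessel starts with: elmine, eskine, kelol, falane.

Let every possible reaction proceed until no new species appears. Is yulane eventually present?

kelol present → corol forms (R5).
elmine and corol present → fenine forms (R7).
kelol and corol present → bryane forms (R8).
fenine and bryane present → ondate forms (R2).
ondate and kelol present → raxane forms (R4).
raxane and bryane present → yulane forms (R1).

Yes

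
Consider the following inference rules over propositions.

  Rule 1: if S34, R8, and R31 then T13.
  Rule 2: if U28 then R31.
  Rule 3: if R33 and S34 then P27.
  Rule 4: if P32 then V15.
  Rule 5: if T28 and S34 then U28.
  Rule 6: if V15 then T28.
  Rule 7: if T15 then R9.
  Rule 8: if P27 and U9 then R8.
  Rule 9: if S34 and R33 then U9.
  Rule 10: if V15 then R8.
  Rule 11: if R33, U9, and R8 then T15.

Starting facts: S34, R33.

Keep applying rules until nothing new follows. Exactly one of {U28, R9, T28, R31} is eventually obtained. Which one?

R9

From S34 and R33, Rule 9 gives U9.
R33 and S34 hold, so P27 follows (Rule 3).
P27 and U9 hold, so R8 follows (Rule 8).
R33, U9, and R8 hold, so T15 follows (Rule 11).
T15 holds, so R9 follows (Rule 7).
U28 would need T28 and S34 (Rule 5), but T28 is never established. T28 would need V15 (Rule 6), but V15 is never established. R31 would need U28 (Rule 2), but U28 is never established.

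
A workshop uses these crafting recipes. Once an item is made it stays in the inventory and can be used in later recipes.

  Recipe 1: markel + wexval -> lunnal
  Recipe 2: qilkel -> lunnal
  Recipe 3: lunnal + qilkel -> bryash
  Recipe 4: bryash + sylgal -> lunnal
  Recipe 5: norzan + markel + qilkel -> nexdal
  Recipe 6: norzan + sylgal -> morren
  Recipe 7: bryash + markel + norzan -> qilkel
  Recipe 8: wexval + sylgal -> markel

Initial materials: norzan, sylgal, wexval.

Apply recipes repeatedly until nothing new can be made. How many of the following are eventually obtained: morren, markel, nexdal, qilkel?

wexval + sylgal -> markel (Recipe 8).
norzan + sylgal -> morren (Recipe 6).
morren: reached.
markel: reached.
nexdal would need norzan, markel, and qilkel (Recipe 5), but qilkel is never obtained.
qilkel would need bryash, markel, and norzan (Recipe 7), but bryash is never obtained.
Reached: morren and markel — 2 of the 4.

2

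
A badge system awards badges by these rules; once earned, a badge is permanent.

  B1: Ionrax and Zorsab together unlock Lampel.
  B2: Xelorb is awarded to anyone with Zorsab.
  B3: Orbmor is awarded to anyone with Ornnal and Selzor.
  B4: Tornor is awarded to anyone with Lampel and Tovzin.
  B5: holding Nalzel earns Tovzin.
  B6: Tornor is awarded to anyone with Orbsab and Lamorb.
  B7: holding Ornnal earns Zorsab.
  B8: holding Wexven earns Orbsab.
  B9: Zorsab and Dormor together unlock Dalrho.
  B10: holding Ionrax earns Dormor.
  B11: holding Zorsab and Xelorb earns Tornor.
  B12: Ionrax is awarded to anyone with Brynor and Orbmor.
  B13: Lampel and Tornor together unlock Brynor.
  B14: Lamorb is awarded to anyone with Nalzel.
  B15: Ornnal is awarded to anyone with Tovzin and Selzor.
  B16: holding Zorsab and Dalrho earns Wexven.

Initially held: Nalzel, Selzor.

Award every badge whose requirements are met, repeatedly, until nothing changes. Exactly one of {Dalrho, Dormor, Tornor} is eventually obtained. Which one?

Tornor

With Nalzel, Tovzin is earned (B5).
With Tovzin and Selzor, Ornnal is earned (B15).
With Ornnal, Zorsab is earned (B7).
With Zorsab, Xelorb is earned (B2).
With Zorsab and Xelorb, Tornor is earned (B11).
Dalrho would need Zorsab and Dormor (B9), but Dormor is never earned. Dormor would need Ionrax (B10), but Ionrax is never earned.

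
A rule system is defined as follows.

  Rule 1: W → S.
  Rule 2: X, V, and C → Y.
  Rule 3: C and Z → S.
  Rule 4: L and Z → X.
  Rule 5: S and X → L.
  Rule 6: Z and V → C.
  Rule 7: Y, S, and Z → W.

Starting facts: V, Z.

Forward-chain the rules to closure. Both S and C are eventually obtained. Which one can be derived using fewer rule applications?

C: Z and V hold, so C follows (Rule 6). [1 rule application]
S: From Z and V, Rule 6 gives C. From C and Z, Rule 3 gives S. [2 rule applications]
C needs fewer.

C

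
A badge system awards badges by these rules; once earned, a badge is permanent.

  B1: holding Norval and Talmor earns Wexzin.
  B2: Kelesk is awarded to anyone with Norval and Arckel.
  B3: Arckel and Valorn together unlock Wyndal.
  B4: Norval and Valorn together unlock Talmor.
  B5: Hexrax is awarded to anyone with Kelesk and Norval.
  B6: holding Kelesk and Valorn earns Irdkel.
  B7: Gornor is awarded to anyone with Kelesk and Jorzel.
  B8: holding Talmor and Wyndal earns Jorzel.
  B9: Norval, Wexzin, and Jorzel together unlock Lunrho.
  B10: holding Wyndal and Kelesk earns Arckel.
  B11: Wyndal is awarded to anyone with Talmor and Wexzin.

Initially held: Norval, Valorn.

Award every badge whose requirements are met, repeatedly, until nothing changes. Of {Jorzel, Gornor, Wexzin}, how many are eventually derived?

2

With Norval and Valorn, Talmor is earned (B4).
With Norval and Talmor, Wexzin is earned (B1).
With Talmor and Wexzin, Wyndal is earned (B11).
With Talmor and Wyndal, Jorzel is earned (B8).
Jorzel: reached.
Gornor would need Kelesk and Jorzel (B7), but Kelesk is never earned.
Wexzin: reached.
Reached: Jorzel and Wexzin — 2 of the 3.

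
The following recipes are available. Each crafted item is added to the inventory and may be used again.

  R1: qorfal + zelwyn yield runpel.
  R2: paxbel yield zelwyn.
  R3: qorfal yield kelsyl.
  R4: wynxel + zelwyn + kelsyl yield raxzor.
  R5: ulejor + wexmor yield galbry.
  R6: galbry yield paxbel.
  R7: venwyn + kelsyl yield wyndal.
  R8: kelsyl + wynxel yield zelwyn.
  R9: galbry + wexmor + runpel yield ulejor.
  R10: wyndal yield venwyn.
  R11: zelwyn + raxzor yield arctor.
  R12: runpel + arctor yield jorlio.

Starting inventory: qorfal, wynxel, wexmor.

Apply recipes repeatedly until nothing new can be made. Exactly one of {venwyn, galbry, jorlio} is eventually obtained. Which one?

jorlio

Using R3, qorfal makes kelsyl.
kelsyl + wynxel → zelwyn (R8).
Using R4, wynxel, zelwyn, and kelsyl make raxzor.
Using R1, qorfal and zelwyn make runpel.
Using R11, zelwyn and raxzor make arctor.
Using R12, runpel and arctor make jorlio.
venwyn would need wyndal (R10), but wyndal is never obtained. galbry would need ulejor and wexmor (R5), but ulejor is never obtained.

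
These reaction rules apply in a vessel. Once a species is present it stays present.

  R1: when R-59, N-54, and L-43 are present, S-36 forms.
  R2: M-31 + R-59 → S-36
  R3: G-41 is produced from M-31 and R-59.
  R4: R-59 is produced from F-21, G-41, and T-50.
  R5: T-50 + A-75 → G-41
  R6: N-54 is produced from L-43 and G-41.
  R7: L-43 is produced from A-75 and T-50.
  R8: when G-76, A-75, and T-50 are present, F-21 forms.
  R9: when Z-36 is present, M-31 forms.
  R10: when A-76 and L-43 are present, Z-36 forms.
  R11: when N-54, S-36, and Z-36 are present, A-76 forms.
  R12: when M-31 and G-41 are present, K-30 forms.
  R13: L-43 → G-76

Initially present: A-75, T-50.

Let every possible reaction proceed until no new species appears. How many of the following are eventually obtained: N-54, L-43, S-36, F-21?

A-75 and T-50 present → L-43 forms (R7).
T-50 and A-75 present → G-41 forms (R5).
L-43 present → G-76 forms (R13).
L-43 and G-41 present → N-54 forms (R6).
G-76, A-75, and T-50 present → F-21 forms (R8).
F-21, G-41, and T-50 present → R-59 forms (R4).
R-59, N-54, and L-43 present → S-36 forms (R1).
N-54: reached.
L-43: reached.
S-36: reached.
F-21: reached.
All 4 are reached.

4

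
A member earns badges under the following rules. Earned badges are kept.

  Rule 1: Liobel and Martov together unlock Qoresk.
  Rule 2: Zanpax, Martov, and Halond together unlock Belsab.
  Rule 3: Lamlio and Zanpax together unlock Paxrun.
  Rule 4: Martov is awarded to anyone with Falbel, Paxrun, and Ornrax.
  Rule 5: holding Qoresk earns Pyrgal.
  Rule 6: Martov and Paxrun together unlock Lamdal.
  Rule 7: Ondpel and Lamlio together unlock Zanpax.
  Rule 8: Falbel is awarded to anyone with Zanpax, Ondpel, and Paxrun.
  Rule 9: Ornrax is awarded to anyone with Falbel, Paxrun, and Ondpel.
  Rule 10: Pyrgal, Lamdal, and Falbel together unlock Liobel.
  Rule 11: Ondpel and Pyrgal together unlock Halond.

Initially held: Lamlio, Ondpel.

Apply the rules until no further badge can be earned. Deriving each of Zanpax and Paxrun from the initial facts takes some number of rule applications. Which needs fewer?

Zanpax: With Ondpel and Lamlio, Zanpax is earned (Rule 7). [1 rule application]
Paxrun: With Ondpel and Lamlio, Zanpax is earned (Rule 7). With Lamlio and Zanpax, Paxrun is earned (Rule 3). [2 rule applications]
Zanpax needs fewer.

Zanpax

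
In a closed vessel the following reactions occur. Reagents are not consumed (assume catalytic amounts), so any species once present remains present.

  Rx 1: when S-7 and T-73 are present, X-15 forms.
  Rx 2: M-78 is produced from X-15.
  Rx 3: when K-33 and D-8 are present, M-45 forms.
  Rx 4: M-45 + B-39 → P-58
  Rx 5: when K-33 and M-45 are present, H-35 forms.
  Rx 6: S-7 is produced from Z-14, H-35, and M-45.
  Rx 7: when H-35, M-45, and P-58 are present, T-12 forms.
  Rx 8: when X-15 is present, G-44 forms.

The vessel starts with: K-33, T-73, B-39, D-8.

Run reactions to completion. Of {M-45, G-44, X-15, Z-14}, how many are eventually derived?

K-33 and D-8 present → M-45 forms (Rx 3).
M-45: reached.
G-44 would need X-15 (Rx 8), but X-15 never forms.
X-15 would need S-7 and T-73 (Rx 1), but S-7 never forms.
No rule produces Z-14, and it is not given.
Reached: M-45 — 1 of the 4.

1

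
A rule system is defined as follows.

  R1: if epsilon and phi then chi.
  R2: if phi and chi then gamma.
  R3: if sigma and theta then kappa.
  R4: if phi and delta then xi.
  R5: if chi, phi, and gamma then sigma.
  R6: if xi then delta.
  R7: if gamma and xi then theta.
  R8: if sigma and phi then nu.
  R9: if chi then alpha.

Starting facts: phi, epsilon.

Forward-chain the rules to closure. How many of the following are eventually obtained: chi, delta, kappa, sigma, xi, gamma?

From epsilon and phi, R1 gives chi.
From phi and chi, R2 gives gamma.
From chi, phi, and gamma, R5 gives sigma.
chi: reached.
delta would need xi (R6), but xi is never established.
kappa would need sigma and theta (R3), but theta is never established.
sigma: reached.
xi would need phi and delta (R4), but delta is never established.
gamma: reached.
Reached: chi, sigma, and gamma — 3 of the 6.

3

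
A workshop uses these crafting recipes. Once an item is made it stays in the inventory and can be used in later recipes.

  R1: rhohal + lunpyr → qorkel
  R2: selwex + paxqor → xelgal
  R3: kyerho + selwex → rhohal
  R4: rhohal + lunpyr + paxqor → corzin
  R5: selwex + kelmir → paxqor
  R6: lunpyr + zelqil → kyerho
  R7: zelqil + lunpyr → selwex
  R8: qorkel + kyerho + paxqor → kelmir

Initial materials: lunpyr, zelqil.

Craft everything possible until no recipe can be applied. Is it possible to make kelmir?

No

kelmir would need qorkel, kyerho, and paxqor (R8), but paxqor is never obtained.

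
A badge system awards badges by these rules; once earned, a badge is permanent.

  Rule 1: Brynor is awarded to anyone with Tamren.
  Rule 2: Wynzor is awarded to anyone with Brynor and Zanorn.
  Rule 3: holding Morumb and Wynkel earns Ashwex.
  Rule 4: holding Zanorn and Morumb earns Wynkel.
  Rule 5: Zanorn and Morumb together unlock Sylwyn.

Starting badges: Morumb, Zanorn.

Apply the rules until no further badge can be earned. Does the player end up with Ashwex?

Yes

With Zanorn and Morumb, Wynkel is earned (Rule 4).
With Morumb and Wynkel, Ashwex is earned (Rule 3).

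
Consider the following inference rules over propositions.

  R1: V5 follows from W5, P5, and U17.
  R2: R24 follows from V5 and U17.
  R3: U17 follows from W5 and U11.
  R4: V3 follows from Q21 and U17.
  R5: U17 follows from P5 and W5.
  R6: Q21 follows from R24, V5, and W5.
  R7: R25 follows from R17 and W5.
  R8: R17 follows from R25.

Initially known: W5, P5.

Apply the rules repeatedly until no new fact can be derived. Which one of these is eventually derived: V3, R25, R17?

From P5 and W5, R5 gives U17.
From W5, P5, and U17, R1 gives V5.
From V5 and U17, R2 gives R24.
From R24, V5, and W5, R6 gives Q21.
From Q21 and U17, R4 gives V3.
R25 would need R17 and W5 (R7), but R17 is never established. R17 would need R25 (R8), but R25 is never established.

V3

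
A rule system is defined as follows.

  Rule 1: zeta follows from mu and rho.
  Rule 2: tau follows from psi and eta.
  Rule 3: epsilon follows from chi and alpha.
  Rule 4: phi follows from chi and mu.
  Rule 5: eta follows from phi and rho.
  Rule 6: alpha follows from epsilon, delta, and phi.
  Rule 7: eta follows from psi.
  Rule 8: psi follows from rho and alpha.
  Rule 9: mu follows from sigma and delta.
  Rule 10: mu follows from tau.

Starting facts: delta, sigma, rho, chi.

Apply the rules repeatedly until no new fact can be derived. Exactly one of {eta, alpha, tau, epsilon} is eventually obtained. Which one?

eta

From sigma and delta, Rule 9 gives mu.
chi and mu hold, so phi follows (Rule 4).
From phi and rho, Rule 5 gives eta.
alpha would need epsilon, delta, and phi (Rule 6), but epsilon is never established. tau would need psi and eta (Rule 2), but psi is never established. epsilon would need chi and alpha (Rule 3), but alpha is never established.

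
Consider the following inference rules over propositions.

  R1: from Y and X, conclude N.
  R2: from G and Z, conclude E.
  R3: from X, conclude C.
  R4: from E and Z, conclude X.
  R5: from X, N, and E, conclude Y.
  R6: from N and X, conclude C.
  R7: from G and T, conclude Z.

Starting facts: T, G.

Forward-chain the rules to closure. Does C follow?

Yes

G and T hold, so Z follows (R7).
G and Z hold, so E follows (R2).
E and Z hold, so X follows (R4).
X holds, so C follows (R3).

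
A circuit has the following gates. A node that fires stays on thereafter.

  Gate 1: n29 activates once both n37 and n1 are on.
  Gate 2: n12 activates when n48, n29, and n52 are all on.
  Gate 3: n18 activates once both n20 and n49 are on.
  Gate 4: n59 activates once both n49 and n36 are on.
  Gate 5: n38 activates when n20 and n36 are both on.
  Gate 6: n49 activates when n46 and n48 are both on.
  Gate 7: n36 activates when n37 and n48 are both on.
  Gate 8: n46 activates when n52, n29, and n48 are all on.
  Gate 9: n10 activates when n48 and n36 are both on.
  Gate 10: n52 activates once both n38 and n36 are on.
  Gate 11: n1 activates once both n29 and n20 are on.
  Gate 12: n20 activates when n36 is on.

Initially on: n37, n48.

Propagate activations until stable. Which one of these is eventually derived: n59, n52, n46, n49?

Gate 7: n37 and n48 on → n36 on.
n36 is on, so n20 activates (Gate 12).
n20 and n36 are on, so n38 activates (Gate 5).
Gate 10: n38 and n36 on → n52 on.
n46 would need n52, n29, and n48 (Gate 8), but n29 never turns on. n59 would need n49 and n36 (Gate 4), but n49 never turns on. n49 would need n46 and n48 (Gate 6), but n46 never turns on.

n52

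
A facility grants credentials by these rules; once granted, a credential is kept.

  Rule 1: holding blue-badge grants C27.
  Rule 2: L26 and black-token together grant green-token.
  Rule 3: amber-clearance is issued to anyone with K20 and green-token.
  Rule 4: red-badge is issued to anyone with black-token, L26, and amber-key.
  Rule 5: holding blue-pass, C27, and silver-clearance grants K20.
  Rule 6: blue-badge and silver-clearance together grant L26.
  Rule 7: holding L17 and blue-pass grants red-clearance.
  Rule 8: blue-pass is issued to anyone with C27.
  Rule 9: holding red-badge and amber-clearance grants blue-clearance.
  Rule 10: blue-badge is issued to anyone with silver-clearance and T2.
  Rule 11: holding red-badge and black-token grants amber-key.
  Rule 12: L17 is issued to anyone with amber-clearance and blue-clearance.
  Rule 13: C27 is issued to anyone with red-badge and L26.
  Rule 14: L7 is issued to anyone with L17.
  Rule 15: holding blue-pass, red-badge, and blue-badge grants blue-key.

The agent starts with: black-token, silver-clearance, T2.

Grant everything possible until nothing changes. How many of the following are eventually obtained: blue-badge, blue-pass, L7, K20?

Holding silver-clearance and T2 grants blue-badge (Rule 10).
Holding blue-badge grants C27 (Rule 1).
Holding C27 grants blue-pass (Rule 8).
Holding blue-pass, C27, and silver-clearance grants K20 (Rule 5).
blue-badge: reached.
blue-pass: reached.
L7 would need L17 (Rule 14), but L17 is never granted.
K20: reached.
Reached: blue-badge, blue-pass, and K20 — 3 of the 4.

3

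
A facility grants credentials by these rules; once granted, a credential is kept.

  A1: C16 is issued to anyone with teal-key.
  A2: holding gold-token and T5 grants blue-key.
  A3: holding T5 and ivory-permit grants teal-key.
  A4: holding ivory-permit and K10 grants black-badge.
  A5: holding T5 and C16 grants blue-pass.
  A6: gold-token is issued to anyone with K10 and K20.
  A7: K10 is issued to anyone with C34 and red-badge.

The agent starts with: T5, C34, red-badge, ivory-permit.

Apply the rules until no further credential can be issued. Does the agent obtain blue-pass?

Holding T5 and ivory-permit grants teal-key (A3).
Holding teal-key grants C16 (A1).
Holding T5 and C16 grants blue-pass (A5).

Yes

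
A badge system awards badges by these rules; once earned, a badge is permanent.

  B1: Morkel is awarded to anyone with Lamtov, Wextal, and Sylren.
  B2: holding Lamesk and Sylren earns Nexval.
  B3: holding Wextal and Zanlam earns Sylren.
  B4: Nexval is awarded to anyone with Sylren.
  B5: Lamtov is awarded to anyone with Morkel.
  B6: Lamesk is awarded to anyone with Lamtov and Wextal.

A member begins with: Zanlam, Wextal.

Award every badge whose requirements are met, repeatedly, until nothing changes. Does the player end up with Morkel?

No

Morkel would need Lamtov, Wextal, and Sylren (B1), but Lamtov is never earned.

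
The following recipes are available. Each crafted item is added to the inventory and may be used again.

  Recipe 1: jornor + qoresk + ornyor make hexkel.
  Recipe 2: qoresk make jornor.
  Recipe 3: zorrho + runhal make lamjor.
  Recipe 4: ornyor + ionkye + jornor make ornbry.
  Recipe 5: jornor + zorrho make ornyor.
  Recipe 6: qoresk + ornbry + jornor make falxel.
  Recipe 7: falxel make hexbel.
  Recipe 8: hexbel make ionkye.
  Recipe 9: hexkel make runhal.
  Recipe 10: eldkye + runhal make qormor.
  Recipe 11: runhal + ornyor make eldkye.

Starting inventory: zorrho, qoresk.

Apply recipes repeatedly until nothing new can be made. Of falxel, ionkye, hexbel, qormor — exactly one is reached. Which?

qormor

Using Recipe 2, qoresk makes jornor.
Using Recipe 5, jornor and zorrho make ornyor.
Using Recipe 1, jornor, qoresk, and ornyor make hexkel.
hexkel → runhal (Recipe 9).
Using Recipe 11, runhal and ornyor make eldkye.
eldkye + runhal → qormor (Recipe 10).
falxel would need qoresk, ornbry, and jornor (Recipe 6), but ornbry is never obtained. hexbel would need falxel (Recipe 7), but falxel is never obtained. ionkye would need hexbel (Recipe 8), but hexbel is never obtained.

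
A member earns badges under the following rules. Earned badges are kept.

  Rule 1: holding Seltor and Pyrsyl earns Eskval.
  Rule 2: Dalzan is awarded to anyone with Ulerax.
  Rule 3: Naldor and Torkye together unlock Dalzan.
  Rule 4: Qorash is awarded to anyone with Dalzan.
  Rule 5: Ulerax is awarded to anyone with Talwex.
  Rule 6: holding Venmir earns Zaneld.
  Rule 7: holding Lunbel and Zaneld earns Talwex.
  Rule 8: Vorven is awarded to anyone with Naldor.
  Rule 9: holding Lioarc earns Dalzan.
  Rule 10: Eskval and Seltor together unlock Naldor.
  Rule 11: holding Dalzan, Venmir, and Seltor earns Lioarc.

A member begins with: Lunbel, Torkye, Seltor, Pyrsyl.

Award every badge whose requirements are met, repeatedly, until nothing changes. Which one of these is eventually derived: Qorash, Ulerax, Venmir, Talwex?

With Seltor and Pyrsyl, Eskval is earned (Rule 1).
With Eskval and Seltor, Naldor is earned (Rule 10).
With Naldor and Torkye, Dalzan is earned (Rule 3).
With Dalzan, Qorash is earned (Rule 4).
Ulerax would need Talwex (Rule 5), but Talwex is never earned. Talwex would need Lunbel and Zaneld (Rule 7), but Zaneld is never earned. No rule produces Venmir, and it is not given.

Qorash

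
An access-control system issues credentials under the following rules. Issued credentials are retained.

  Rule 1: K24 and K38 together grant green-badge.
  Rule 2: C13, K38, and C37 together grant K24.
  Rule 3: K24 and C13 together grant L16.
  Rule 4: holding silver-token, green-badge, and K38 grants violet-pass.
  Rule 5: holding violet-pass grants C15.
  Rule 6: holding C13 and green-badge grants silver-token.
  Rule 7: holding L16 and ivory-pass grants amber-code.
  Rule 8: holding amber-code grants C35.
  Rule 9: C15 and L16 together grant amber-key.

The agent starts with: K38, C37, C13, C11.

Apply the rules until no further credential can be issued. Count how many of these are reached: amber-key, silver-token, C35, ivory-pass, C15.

Holding C13, K38, and C37 grants K24 (Rule 2).
Holding K24 and K38 grants green-badge (Rule 1).
Holding K24 and C13 grants L16 (Rule 3).
Holding C13 and green-badge grants silver-token (Rule 6).
Holding silver-token, green-badge, and K38 grants violet-pass (Rule 4).
Holding violet-pass grants C15 (Rule 5).
Holding C15 and L16 grants amber-key (Rule 9).
amber-key: reached.
silver-token: reached.
C35 would need amber-code (Rule 8), but amber-code is never granted.
No rule produces ivory-pass, and it is not given.
C15: reached.
Reached: amber-key, silver-token, and C15 — 3 of the 5.

3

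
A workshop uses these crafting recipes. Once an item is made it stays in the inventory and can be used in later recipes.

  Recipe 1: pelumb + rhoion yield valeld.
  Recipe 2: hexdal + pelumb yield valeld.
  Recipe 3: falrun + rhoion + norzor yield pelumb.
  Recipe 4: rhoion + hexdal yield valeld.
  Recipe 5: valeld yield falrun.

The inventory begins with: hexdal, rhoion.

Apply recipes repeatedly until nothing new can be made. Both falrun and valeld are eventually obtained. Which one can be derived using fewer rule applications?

valeld: Using Recipe 4, rhoion and hexdal make valeld. [1 rule application]
falrun: rhoion + hexdal → valeld (Recipe 4). valeld → falrun (Recipe 5). [2 rule applications]
valeld needs fewer.

valeld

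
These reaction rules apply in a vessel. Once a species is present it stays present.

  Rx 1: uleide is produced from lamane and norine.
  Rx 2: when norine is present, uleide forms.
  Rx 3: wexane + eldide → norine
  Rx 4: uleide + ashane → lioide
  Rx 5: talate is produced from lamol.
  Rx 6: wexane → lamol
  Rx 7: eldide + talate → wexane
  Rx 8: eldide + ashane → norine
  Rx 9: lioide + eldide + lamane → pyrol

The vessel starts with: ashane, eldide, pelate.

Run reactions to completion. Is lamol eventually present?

No

lamol would need wexane (Rx 6), but wexane never forms.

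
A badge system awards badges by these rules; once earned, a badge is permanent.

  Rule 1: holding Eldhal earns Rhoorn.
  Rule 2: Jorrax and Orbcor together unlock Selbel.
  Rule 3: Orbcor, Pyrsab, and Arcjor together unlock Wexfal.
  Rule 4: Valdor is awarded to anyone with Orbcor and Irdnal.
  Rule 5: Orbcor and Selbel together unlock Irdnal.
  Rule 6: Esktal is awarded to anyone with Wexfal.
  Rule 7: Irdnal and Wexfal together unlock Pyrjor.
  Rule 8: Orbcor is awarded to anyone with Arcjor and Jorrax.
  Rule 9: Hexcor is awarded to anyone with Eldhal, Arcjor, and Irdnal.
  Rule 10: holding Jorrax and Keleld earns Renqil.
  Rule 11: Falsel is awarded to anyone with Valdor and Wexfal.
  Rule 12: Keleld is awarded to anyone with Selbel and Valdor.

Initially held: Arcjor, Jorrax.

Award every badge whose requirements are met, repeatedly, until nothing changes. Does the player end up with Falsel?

Falsel would need Valdor and Wexfal (Rule 11), but Wexfal is never earned.

No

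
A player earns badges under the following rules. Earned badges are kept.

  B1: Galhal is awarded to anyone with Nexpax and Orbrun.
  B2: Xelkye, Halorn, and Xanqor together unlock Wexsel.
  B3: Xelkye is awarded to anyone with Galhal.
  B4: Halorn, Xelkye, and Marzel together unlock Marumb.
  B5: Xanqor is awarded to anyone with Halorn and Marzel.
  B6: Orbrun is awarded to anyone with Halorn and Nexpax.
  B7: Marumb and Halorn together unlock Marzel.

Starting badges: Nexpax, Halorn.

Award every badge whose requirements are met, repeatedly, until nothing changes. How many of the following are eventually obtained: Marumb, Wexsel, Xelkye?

1

With Halorn and Nexpax, Orbrun is earned (B6).
With Nexpax and Orbrun, Galhal is earned (B1).
With Galhal, Xelkye is earned (B3).
Marumb would need Halorn, Xelkye, and Marzel (B4), but Marzel is never earned.
Wexsel would need Xelkye, Halorn, and Xanqor (B2), but Xanqor is never earned.
Xelkye: reached.
Reached: Xelkye — 1 of the 3.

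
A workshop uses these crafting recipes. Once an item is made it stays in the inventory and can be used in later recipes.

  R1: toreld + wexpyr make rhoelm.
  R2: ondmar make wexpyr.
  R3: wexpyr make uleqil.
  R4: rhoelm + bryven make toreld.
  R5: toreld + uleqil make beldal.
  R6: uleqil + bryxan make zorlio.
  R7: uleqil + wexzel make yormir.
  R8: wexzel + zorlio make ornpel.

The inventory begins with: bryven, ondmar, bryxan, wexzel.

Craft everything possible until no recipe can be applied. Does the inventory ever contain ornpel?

Using R2, ondmar makes wexpyr.
wexpyr → uleqil (R3).
Using R6, uleqil and bryxan make zorlio.
Using R8, wexzel and zorlio make ornpel.

Yes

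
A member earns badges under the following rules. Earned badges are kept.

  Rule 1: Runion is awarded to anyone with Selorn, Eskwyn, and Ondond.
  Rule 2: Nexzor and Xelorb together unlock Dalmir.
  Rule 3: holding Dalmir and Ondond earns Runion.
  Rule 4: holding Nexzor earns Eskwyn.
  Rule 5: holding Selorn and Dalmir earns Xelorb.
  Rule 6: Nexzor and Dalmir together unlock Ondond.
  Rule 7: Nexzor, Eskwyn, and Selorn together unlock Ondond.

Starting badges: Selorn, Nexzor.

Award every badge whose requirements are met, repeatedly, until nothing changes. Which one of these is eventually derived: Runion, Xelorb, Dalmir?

With Nexzor, Eskwyn is earned (Rule 4).
With Nexzor, Eskwyn, and Selorn, Ondond is earned (Rule 7).
With Selorn, Eskwyn, and Ondond, Runion is earned (Rule 1).
Dalmir would need Nexzor and Xelorb (Rule 2), but Xelorb is never earned. Xelorb would need Selorn and Dalmir (Rule 5), but Dalmir is never earned.

Runion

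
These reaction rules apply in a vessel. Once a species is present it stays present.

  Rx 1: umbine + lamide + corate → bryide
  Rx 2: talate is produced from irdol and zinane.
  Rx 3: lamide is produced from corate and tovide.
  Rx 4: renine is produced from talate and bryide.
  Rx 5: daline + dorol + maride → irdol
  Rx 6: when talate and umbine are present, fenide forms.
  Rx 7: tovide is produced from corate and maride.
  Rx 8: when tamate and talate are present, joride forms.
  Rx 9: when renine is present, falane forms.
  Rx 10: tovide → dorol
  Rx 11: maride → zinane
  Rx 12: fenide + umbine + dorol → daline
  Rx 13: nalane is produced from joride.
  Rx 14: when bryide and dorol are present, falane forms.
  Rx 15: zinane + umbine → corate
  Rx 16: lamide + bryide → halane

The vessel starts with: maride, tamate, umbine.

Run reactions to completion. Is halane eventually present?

Yes

maride present → zinane forms (Rx 11).
zinane and umbine present → corate forms (Rx 15).
corate and maride present → tovide forms (Rx 7).
corate and tovide present → lamide forms (Rx 3).
umbine, lamide, and corate present → bryide forms (Rx 1).
lamide and bryide present → halane forms (Rx 16).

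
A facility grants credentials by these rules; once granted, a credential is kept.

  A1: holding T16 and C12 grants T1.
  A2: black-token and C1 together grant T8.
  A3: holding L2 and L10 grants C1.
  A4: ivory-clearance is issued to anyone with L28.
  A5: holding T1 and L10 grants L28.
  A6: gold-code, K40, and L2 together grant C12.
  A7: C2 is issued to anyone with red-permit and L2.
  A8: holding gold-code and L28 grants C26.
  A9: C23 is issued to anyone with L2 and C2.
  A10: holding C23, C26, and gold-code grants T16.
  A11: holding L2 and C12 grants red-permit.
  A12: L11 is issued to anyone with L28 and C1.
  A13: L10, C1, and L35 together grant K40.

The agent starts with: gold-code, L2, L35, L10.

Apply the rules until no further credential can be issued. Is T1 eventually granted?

No

T1 would need T16 and C12 (A1), but T16 is never granted.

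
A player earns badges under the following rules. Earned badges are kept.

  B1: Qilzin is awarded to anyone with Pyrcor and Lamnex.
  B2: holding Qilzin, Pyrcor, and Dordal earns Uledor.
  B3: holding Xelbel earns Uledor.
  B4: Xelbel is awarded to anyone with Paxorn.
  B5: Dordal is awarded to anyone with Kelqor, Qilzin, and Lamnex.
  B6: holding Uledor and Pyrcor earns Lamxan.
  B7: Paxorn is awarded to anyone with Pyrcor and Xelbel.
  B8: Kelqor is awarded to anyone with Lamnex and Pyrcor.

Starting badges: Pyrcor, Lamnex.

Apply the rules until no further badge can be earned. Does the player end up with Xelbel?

No

Xelbel would need Paxorn (B4), but Paxorn is never earned.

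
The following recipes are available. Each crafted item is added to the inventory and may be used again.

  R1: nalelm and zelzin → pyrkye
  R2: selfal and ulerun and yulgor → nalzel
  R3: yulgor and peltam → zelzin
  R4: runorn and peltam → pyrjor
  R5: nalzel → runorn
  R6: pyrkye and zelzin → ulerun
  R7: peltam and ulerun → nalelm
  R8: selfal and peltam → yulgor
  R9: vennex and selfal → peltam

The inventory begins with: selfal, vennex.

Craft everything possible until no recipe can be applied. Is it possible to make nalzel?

nalzel would need selfal, ulerun, and yulgor (R2), but ulerun is never obtained.

No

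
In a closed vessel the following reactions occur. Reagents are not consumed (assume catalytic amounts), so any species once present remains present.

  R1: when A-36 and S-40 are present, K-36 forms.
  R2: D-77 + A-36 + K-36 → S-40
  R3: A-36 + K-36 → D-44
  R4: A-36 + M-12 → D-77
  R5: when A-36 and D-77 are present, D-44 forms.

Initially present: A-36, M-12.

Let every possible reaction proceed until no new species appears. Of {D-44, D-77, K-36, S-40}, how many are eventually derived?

A-36 and M-12 present → D-77 forms (R4).
A-36 and D-77 present → D-44 forms (R5).
D-44: reached.
D-77: reached.
K-36 would need A-36 and S-40 (R1), but S-40 never forms.
S-40 would need D-77, A-36, and K-36 (R2), but K-36 never forms.
Reached: D-44 and D-77 — 2 of the 4.

2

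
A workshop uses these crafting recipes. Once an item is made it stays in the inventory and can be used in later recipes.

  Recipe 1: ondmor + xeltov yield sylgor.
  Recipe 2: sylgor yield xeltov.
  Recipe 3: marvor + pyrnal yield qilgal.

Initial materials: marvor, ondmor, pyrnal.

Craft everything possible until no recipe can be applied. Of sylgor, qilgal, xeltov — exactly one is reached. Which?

qilgal

marvor + pyrnal → qilgal (Recipe 3).
sylgor would need ondmor and xeltov (Recipe 1), but xeltov is never obtained. xeltov would need sylgor (Recipe 2), but sylgor is never obtained.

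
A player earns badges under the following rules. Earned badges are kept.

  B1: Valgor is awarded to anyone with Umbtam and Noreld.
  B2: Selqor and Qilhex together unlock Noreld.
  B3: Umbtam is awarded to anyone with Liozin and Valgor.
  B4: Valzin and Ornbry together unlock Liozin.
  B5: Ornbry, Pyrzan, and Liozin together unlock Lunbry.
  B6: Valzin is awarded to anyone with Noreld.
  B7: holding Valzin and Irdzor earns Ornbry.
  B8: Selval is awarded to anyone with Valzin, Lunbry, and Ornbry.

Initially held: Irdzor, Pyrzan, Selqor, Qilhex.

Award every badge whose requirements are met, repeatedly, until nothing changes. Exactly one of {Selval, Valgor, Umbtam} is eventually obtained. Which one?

Selval

With Selqor and Qilhex, Noreld is earned (B2).
With Noreld, Valzin is earned (B6).
With Valzin and Irdzor, Ornbry is earned (B7).
With Valzin and Ornbry, Liozin is earned (B4).
With Ornbry, Pyrzan, and Liozin, Lunbry is earned (B5).
With Valzin, Lunbry, and Ornbry, Selval is earned (B8).
Valgor would need Umbtam and Noreld (B1), but Umbtam is never earned. Umbtam would need Liozin and Valgor (B3), but Valgor is never earned.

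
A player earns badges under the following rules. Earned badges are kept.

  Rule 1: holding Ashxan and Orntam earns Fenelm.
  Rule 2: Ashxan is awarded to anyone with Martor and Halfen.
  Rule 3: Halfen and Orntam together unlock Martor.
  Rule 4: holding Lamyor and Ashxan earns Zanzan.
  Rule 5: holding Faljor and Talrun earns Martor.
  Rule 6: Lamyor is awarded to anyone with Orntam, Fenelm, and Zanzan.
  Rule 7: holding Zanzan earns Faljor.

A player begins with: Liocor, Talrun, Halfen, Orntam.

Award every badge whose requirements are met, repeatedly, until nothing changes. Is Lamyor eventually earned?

Lamyor would need Orntam, Fenelm, and Zanzan (Rule 6), but Zanzan is never earned.

No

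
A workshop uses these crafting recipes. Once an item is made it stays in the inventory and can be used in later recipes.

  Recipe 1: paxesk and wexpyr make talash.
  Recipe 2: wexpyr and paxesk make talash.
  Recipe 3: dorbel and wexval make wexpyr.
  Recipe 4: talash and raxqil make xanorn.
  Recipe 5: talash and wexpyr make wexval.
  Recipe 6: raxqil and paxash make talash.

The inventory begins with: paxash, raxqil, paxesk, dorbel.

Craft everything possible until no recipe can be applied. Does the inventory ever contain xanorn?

raxqil and paxash → talash (Recipe 6).
Using Recipe 4, talash and raxqil make xanorn.

Yes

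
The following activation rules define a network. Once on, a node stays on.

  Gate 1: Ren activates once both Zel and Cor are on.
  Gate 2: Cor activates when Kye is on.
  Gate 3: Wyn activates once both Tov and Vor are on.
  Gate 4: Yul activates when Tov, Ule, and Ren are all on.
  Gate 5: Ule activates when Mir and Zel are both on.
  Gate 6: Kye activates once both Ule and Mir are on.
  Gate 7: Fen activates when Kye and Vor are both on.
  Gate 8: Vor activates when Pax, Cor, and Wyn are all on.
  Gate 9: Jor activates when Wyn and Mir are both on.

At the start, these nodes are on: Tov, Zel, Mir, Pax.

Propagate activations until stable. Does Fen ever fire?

No

Fen would need Kye and Vor (Gate 7), but Vor never turns on.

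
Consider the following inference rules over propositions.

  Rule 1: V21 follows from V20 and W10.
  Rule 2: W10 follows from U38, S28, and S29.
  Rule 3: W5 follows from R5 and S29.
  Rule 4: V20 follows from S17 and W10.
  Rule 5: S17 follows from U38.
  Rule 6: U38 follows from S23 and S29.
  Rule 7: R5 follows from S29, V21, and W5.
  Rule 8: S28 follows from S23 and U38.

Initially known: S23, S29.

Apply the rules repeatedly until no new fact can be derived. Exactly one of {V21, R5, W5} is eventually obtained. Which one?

S23 and S29 hold, so U38 follows (Rule 6).
From S23 and U38, Rule 8 gives S28.
U38 holds, so S17 follows (Rule 5).
U38, S28, and S29 hold, so W10 follows (Rule 2).
From S17 and W10, Rule 4 gives V20.
V20 and W10 hold, so V21 follows (Rule 1).
R5 would need S29, V21, and W5 (Rule 7), but W5 is never established. W5 would need R5 and S29 (Rule 3), but R5 is never established.

V21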